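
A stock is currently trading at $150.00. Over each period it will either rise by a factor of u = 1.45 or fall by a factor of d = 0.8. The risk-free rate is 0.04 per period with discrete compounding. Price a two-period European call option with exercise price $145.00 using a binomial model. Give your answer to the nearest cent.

Risk-neutral probability p = (1 + 0.04 − 0.8)/(1.45 − 0.8) = 0.2400/0.6500 = 0.3692
Terminal stock prices: S_uu = 315.4, S_ud = 174, S_dd = 96
Terminal payoffs (S − K): max(170.4, 0) = 170.4, max(29, 0) = 29, max(-49, 0) = 0
Node u (S = 217.5): V_u = 1/1.04·[0.3692·170.3750 + 0.6308·29.0000] = 78.0769
Node d (S = 120): V_d = 1/1.04·[0.3692·29.0000 + 0.6308·0.0000] = 10.2959
Node 0 (S = 150): V_0 = 1/1.04·[0.3692·78.0769 + 0.6308·10.2959] = 33.9641

$33.96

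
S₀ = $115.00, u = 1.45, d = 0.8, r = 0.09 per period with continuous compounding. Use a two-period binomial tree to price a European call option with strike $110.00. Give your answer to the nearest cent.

Risk-neutral probability p = (e^0.09 − 0.8)/(1.45 − 0.8) = 0.2942/0.6500 = 0.4526
Terminal stock prices: S_uu = 241.8, S_ud = 133.4, S_dd = 73.6
Terminal payoffs (S − K): max(131.8, 0) = 131.8, max(23.4, 0) = 23.4, max(-36.4, 0) = 0
Node u (S = 166.8): V_u = e^(−0.09)·[0.4526·131.7875 + 0.5474·23.4000] = 66.2176
Node d (S = 92): V_d = e^(−0.09)·[0.4526·23.4000 + 0.5474·0.0000] = 9.6788
Node 0 (S = 115): V_0 = e^(−0.09)·[0.4526·66.2176 + 0.5474·9.6788] = 32.2315

$32.23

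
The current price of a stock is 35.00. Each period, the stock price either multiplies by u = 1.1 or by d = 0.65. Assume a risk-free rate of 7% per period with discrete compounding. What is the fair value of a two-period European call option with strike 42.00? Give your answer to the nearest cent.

0.27

Risk-neutral probability p = (1 + 0.07 − 0.65)/(1.1 − 0.65) = 0.4200/0.4500 = 0.9333
Terminal stock prices: S_uu = 42.35, S_ud = 25.03, S_dd = 14.79
Terminal payoffs (S − K): max(0.35, 0) = 0.35, max(-16.97, 0) = 0, max(-27.21, 0) = 0
Node u (S = 38.5): V_u = 1/1.07·[0.9333·0.3500 + 0.0667·0.0000] = 0.3053
Node d (S = 22.75): V_d = 1/1.07·[0.9333·0.0000 + 0.0667·0.0000] = 0.0000
Node 0 (S = 35): V_0 = 1/1.07·[0.9333·0.3053 + 0.0667·0.0000] = 0.2663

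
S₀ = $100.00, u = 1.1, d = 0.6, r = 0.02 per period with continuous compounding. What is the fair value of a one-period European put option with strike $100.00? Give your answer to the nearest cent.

Risk-neutral probability p = (e^0.02 − 0.6)/(1.1 − 0.6) = 0.4202/0.5000 = 0.8404
Terminal stock prices: S_u = 110, S_d = 60
Terminal payoffs (K − S): max(-10, 0) = 0, max(40, 0) = 40
Node 0 (S = 100): V_0 = e^(−0.02)·[0.8404·0.0000 + 0.1596·40.0000] = 6.2575

$6.26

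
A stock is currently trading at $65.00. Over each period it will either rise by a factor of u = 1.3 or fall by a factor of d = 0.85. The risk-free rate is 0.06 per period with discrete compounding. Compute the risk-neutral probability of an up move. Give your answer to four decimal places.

p = 0.4667

Risk-neutral probability p = (1 + 0.06 − 0.85)/(1.3 − 0.85) = 0.2100/0.4500 = 0.4667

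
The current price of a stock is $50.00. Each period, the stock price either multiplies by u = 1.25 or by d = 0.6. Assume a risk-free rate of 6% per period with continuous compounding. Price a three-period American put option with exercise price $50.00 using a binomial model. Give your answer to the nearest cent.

$8.11

Risk-neutral probability p = (e^0.06 − 0.6)/(1.25 − 0.6) = 0.4618/0.6500 = 0.7105
Terminal stock prices: S_uuu = 97.66, S_uud = 46.88, S_udd = 22.5, S_ddd = 10.8
Terminal payoffs (K − S): max(-47.66, 0) = 0, max(3.125, 0) = 3.125, max(27.5, 0) = 27.5, max(39.2, 0) = 39.2
Node uu (S = 78.12): continuation = e^(−0.06)·[0.7105·0.0000 + 0.2895·3.1250] = 0.8520; exercise value = 0.0000 ≤ continuation, so V_uu = 0.8520
Node ud (S = 37.5): continuation = e^(−0.06)·[0.7105·3.1250 + 0.2895·27.5000] = 9.5882; exercise value = 12.5000 > continuation, so V_ud = 12.5000 (exercise)
Node dd (S = 18): continuation = e^(−0.06)·[0.7105·27.5000 + 0.2895·39.2000] = 29.0882; exercise value = 32.0000 > continuation, so V_dd = 32.0000 (exercise)
Node u (S = 62.5): continuation = e^(−0.06)·[0.7105·0.8520 + 0.2895·12.5000] = 3.9779; exercise value = 0.0000 ≤ continuation, so V_u = 3.9779
Node d (S = 30): continuation = e^(−0.06)·[0.7105·12.5000 + 0.2895·32.0000] = 17.0882; exercise value = 20.0000 > continuation, so V_d = 20.0000 (exercise)
Node 0 (S = 50): continuation = e^(−0.06)·[0.7105·3.9779 + 0.2895·20.0000] = 8.1142; exercise value = 0.0000 ≤ continuation, so V_0 = 8.1142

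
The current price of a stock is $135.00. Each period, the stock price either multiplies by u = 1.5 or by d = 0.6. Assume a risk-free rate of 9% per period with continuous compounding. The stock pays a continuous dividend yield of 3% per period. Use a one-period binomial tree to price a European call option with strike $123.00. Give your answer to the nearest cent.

Per-period risk-free factor R = e^0.09 = 1.0942; dividend-adjusted growth = e^(0.09−0.03) = 1.0618.
Risk-neutral probability p = (1.0618 − 0.6)/(1.5 − 0.6) = 0.4618/0.9000 = 0.5132
Terminal stock prices: S_u = 202.5, S_d = 81
Terminal payoffs (S − K): max(79.5, 0) = 79.5, max(-42, 0) = 0
Node 0 (S = 135): V_0 = e^(−0.09)·[0.5132·79.5000 + 0.4868·0.0000] = 37.2843

$37.28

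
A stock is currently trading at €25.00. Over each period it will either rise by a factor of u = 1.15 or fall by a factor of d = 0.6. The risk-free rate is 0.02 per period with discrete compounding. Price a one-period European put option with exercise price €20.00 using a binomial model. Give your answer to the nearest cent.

€1.16

Risk-neutral probability p = (1 + 0.02 − 0.6)/(1.15 − 0.6) = 0.4200/0.5500 = 0.7636
Terminal stock prices: S_u = 28.75, S_d = 15
Terminal payoffs (K − S): max(-8.75, 0) = 0, max(5, 0) = 5
Node 0 (S = 25): V_0 = 1/1.02·[0.7636·0.0000 + 0.2364·5.0000] = 1.1586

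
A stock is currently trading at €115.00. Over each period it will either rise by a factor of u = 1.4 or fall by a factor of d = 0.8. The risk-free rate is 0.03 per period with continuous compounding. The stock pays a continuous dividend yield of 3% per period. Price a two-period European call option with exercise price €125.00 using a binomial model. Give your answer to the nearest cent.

€12.10

Per-period risk-free factor R = e^0.03 = 1.0305; dividend-adjusted growth = e^(0.03−0.03) = 1.0000.
Risk-neutral probability p = (1.0000 − 0.8)/(1.4 − 0.8) = 0.2000/0.6000 = 0.3333
Terminal stock prices: S_uu = 225.4, S_ud = 128.8, S_dd = 73.6
Terminal payoffs (S − K): max(100.4, 0) = 100.4, max(3.8, 0) = 3.8, max(-51.4, 0) = 0
Node u (S = 161): V_u = e^(−0.03)·[0.3333·100.4000 + 0.6667·3.8000] = 34.9360
Node d (S = 92): V_d = e^(−0.03)·[0.3333·3.8000 + 0.6667·0.0000] = 1.2292
Node 0 (S = 115): V_0 = e^(−0.03)·[0.3333·34.9360 + 0.6667·1.2292] = 12.0964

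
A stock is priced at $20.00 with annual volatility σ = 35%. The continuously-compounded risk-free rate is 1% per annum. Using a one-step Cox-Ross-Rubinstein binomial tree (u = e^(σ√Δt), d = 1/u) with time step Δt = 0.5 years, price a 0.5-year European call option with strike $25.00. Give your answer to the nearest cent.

$0.27

CRR parameters: u = e^(σ√Δt) = e^(0.35·√0.5) = 1.2808, d = 1/u = 0.7808
Per-period rate: rΔt = 0.01·0.5 = 0.005, so R = e^0.005 = 1.0050
Risk-neutral probability p = (e^0.005 − 0.7808)/(1.2808 − 0.7808) = 0.2243/0.5000 = 0.4485
Terminal stock prices: S_u = 25.62, S_d = 15.62
Terminal payoffs (S − K): max(0.6161, 0) = 0.6161, max(-9.385, 0) = 0
Node 0 (S = 20): V_0 = e^(−0.005)·[0.4485·0.6161 + 0.5515·0.0000] = 0.2749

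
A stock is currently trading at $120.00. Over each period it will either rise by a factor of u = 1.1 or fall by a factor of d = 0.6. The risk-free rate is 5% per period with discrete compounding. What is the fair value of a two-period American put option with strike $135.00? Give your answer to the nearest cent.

Risk-neutral probability p = (1 + 0.05 − 0.6)/(1.1 − 0.6) = 0.4500/0.5000 = 0.9000
Terminal stock prices: S_uu = 145.2, S_ud = 79.2, S_dd = 43.2
Terminal payoffs (K − S): max(-10.2, 0) = 0, max(55.8, 0) = 55.8, max(91.8, 0) = 91.8
Node u (S = 132): continuation = 1/1.05·[0.9000·0.0000 + 0.1000·55.8000] = 5.3143; exercise value = 3.0000 ≤ continuation, so V_u = 5.3143
Node d (S = 72): continuation = 1/1.05·[0.9000·55.8000 + 0.1000·91.8000] = 56.5714; exercise value = 63.0000 > continuation, so V_d = 63.0000 (exercise)
Node 0 (S = 120): continuation = 1/1.05·[0.9000·5.3143 + 0.1000·63.0000] = 10.5551; exercise value = 15.0000 > continuation, so V_0 = 15.0000 (exercise)

$15.00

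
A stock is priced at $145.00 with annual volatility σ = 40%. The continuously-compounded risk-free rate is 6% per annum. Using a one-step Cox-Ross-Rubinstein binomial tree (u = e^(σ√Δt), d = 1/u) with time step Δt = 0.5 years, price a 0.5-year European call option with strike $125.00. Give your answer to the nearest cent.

$31.58

CRR parameters: u = e^(σ√Δt) = e^(0.4·√0.5) = 1.3269, d = 1/u = 0.7536
Per-period rate: rΔt = 0.06·0.5 = 0.03, so R = e^0.03 = 1.0305
Risk-neutral probability p = (e^0.03 − 0.7536)/(1.3269 − 0.7536) = 0.2768/0.5733 = 0.4829
Terminal stock prices: S_u = 192.4, S_d = 109.3
Terminal payoffs (S − K): max(67.4, 0) = 67.4, max(-15.72, 0) = 0
Node 0 (S = 145): V_0 = e^(−0.03)·[0.4829·67.4000 + 0.5171·0.0000] = 31.5844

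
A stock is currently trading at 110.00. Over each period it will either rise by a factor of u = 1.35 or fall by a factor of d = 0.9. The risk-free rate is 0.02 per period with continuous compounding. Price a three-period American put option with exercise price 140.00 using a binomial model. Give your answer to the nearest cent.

32.12

Risk-neutral probability p = (e^0.02 − 0.9)/(1.35 − 0.9) = 0.1202/0.4500 = 0.2671
Terminal stock prices: S_uuu = 270.6, S_uud = 180.4, S_udd = 120.3, S_ddd = 80.19
Terminal payoffs (K − S): max(-130.6, 0) = 0, max(-40.43, 0) = 0, max(19.71, 0) = 19.71, max(59.81, 0) = 59.81
Node uu (S = 200.5): continuation = e^(−0.02)·[0.2671·0.0000 + 0.7329·0.0000] = 0.0000; exercise value = 0.0000 ≤ continuation, so V_uu = 0.0000
Node ud (S = 133.7): continuation = e^(−0.02)·[0.2671·0.0000 + 0.7329·19.7150] = 14.1627; exercise value = 6.3500 ≤ continuation, so V_ud = 14.1627
Node dd (S = 89.1): continuation = e^(−0.02)·[0.2671·19.7150 + 0.7329·59.8100] = 48.1278; exercise value = 50.9000 > continuation, so V_dd = 50.9000 (exercise)
Node u (S = 148.5): continuation = e^(−0.02)·[0.2671·0.0000 + 0.7329·14.1627] = 10.1741; exercise value = 0.0000 ≤ continuation, so V_u = 10.1741
Node d (S = 99): continuation = e^(−0.02)·[0.2671·14.1627 + 0.7329·50.9000] = 40.2734; exercise value = 41.0000 > continuation, so V_d = 41.0000 (exercise)
Node 0 (S = 110): continuation = e^(−0.02)·[0.2671·10.1741 + 0.7329·41.0000] = 32.1172; exercise value = 30.0000 ≤ continuation, so V_0 = 32.1172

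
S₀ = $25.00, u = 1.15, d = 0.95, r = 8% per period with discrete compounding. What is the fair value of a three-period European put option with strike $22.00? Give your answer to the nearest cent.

$0.02

Risk-neutral probability p = (1 + 0.08 − 0.95)/(1.15 − 0.95) = 0.1300/0.2000 = 0.6500
Terminal stock prices: S_uuu = 38.02, S_uud = 31.41, S_udd = 25.95, S_ddd = 21.43
Terminal payoffs (K − S): max(-16.02, 0) = 0, max(-9.409, 0) = 0, max(-3.947, 0) = 0, max(0.5656, 0) = 0.5656
Node uu (S = 33.06): V_uu = 1/1.08·[0.6500·0.0000 + 0.3500·0.0000] = 0.0000
Node ud (S = 27.31): V_ud = 1/1.08·[0.6500·0.0000 + 0.3500·0.0000] = 0.0000
Node dd (S = 22.56): V_dd = 1/1.08·[0.6500·0.0000 + 0.3500·0.5656] = 0.1833
Node u (S = 28.75): V_u = 1/1.08·[0.6500·0.0000 + 0.3500·0.0000] = 0.0000
Node d (S = 23.75): V_d = 1/1.08·[0.6500·0.0000 + 0.3500·0.1833] = 0.0594
Node 0 (S = 25): V_0 = 1/1.08·[0.6500·0.0000 + 0.3500·0.0594] = 0.0193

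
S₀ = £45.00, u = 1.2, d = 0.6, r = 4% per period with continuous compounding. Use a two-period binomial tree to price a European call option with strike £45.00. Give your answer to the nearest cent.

Risk-neutral probability p = (e^0.04 − 0.6)/(1.2 − 0.6) = 0.4408/0.6000 = 0.7347
Terminal stock prices: S_uu = 64.8, S_ud = 32.4, S_dd = 16.2
Terminal payoffs (S − K): max(19.8, 0) = 19.8, max(-12.6, 0) = 0, max(-28.8, 0) = 0
Node u (S = 54): V_u = e^(−0.04)·[0.7347·19.8000 + 0.2653·0.0000] = 13.9764
Node d (S = 27): V_d = e^(−0.04)·[0.7347·0.0000 + 0.2653·0.0000] = 0.0000
Node 0 (S = 45): V_0 = e^(−0.04)·[0.7347·13.9764 + 0.2653·0.0000] = 9.8656

£9.87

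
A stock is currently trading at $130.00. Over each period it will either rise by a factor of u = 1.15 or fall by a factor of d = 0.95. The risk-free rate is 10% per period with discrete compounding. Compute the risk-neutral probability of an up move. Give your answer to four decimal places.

Risk-neutral probability p = (1 + 0.1 − 0.95)/(1.15 − 0.95) = 0.1500/0.2000 = 0.7500

p = 0.7500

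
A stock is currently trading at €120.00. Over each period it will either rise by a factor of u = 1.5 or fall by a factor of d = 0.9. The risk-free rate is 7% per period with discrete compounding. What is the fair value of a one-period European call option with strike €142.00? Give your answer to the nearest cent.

€10.06

Risk-neutral probability p = (1 + 0.07 − 0.9)/(1.5 − 0.9) = 0.1700/0.6000 = 0.2833
Terminal stock prices: S_u = 180, S_d = 108
Terminal payoffs (S − K): max(38, 0) = 38, max(-34, 0) = 0
Node 0 (S = 120): V_0 = 1/1.07·[0.2833·38.0000 + 0.7167·0.0000] = 10.0623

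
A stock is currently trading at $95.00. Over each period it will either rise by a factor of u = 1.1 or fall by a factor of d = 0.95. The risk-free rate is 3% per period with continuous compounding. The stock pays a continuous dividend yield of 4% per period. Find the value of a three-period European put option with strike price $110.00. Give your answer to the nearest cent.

Per-period risk-free factor R = e^0.03 = 1.0305; dividend-adjusted growth = e^(0.03−0.04) = 0.9900.
Risk-neutral probability p = (0.9900 − 0.95)/(1.1 − 0.95) = 0.0400/0.1500 = 0.2670
Terminal stock prices: S_uuu = 126.4, S_uud = 109.2, S_udd = 94.31, S_ddd = 81.45
Terminal payoffs (K − S): max(-16.45, 0) = 0, max(0.7975, 0) = 0.7975, max(15.69, 0) = 15.69, max(28.55, 0) = 28.55
Node uu (S = 115): V_uu = e^(−0.03)·[0.2670·0.0000 + 0.7330·0.7975] = 0.5673
Node ud (S = 99.28): V_ud = e^(−0.03)·[0.2670·0.7975 + 0.7330·15.6887] = 11.3666
Node dd (S = 85.74): V_dd = e^(−0.03)·[0.2670·15.6887 + 0.7330·28.5494] = 24.3733
Node u (S = 104.5): V_u = e^(−0.03)·[0.2670·0.5673 + 0.7330·11.3666] = 8.2325
Node d (S = 90.25): V_d = e^(−0.03)·[0.2670·11.3666 + 0.7330·24.3733] = 20.2828
Node 0 (S = 95): V_0 = e^(−0.03)·[0.2670·8.2325 + 0.7330·20.2828] = 16.5611

$16.56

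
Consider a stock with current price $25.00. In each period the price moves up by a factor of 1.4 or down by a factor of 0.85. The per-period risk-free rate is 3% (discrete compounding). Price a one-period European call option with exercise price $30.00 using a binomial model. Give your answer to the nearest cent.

$1.59

Risk-neutral probability p = (1 + 0.03 − 0.85)/(1.4 − 0.85) = 0.1800/0.5500 = 0.3273
Terminal stock prices: S_u = 35, S_d = 21.25
Terminal payoffs (S − K): max(5, 0) = 5, max(-8.75, 0) = 0
Node 0 (S = 25): V_0 = 1/1.03·[0.3273·5.0000 + 0.6727·0.0000] = 1.5887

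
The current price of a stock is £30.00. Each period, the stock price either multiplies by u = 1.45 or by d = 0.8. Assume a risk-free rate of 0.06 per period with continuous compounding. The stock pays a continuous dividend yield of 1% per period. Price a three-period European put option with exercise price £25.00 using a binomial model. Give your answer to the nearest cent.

£1.86

Per-period risk-free factor R = e^0.06 = 1.0618; dividend-adjusted growth = e^(0.06−0.01) = 1.0513.
Risk-neutral probability p = (1.0513 − 0.8)/(1.45 − 0.8) = 0.2513/0.6500 = 0.3866
Terminal stock prices: S_uuu = 91.46, S_uud = 50.46, S_udd = 27.84, S_ddd = 15.36
Terminal payoffs (K − S): max(-66.46, 0) = 0, max(-25.46, 0) = 0, max(-2.84, 0) = 0, max(9.64, 0) = 9.64
Node uu (S = 63.08): V_uu = e^(−0.06)·[0.3866·0.0000 + 0.6134·0.0000] = 0.0000
Node ud (S = 34.8): V_ud = e^(−0.06)·[0.3866·0.0000 + 0.6134·0.0000] = 0.0000
Node dd (S = 19.2): V_dd = e^(−0.06)·[0.3866·0.0000 + 0.6134·9.6400] = 5.5691
Node u (S = 43.5): V_u = e^(−0.06)·[0.3866·0.0000 + 0.6134·0.0000] = 0.0000
Node d (S = 24): V_d = e^(−0.06)·[0.3866·0.0000 + 0.6134·5.5691] = 3.2173
Node 0 (S = 30): V_0 = e^(−0.06)·[0.3866·0.0000 + 0.6134·3.2173] = 1.8586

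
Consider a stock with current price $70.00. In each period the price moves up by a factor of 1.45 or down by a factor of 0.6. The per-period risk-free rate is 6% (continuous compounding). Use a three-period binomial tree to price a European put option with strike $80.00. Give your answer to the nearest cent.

Risk-neutral probability p = (e^0.06 − 0.6)/(1.45 − 0.6) = 0.4618/0.8500 = 0.5433
Terminal stock prices: S_uuu = 213.4, S_uud = 88.31, S_udd = 36.54, S_ddd = 15.12
Terminal payoffs (K − S): max(-133.4, 0) = 0, max(-8.305, 0) = 0, max(43.46, 0) = 43.46, max(64.88, 0) = 64.88
Node uu (S = 147.2): V_uu = e^(−0.06)·[0.5433·0.0000 + 0.4567·0.0000] = 0.0000
Node ud (S = 60.9): V_ud = e^(−0.06)·[0.5433·0.0000 + 0.4567·43.4600] = 18.6908
Node dd (S = 25.2): V_dd = e^(−0.06)·[0.5433·43.4600 + 0.4567·64.8800] = 50.1412
Node u (S = 101.5): V_u = e^(−0.06)·[0.5433·0.0000 + 0.4567·18.6908] = 8.0383
Node d (S = 42): V_d = e^(−0.06)·[0.5433·18.6908 + 0.4567·50.1412] = 31.1282
Node 0 (S = 70): V_0 = e^(−0.06)·[0.5433·8.0383 + 0.4567·31.1282] = 17.5004

$17.50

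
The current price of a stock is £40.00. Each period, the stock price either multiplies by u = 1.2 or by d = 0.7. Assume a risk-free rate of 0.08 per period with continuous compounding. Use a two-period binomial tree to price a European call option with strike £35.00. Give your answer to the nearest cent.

Risk-neutral probability p = (e^0.08 − 0.7)/(1.2 − 0.7) = 0.3833/0.5000 = 0.7666
Terminal stock prices: S_uu = 57.6, S_ud = 33.6, S_dd = 19.6
Terminal payoffs (S − K): max(22.6, 0) = 22.6, max(-1.4, 0) = 0, max(-15.4, 0) = 0
Node u (S = 48): V_u = e^(−0.08)·[0.7666·22.6000 + 0.2334·0.0000] = 15.9926
Node d (S = 28): V_d = e^(−0.08)·[0.7666·0.0000 + 0.2334·0.0000] = 0.0000
Node 0 (S = 40): V_0 = e^(−0.08)·[0.7666·15.9926 + 0.2334·0.0000] = 11.3170

£11.32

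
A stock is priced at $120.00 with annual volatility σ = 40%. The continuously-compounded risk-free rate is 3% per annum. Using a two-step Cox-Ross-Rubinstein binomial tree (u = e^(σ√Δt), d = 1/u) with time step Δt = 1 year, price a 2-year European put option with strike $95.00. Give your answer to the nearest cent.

$12.20

CRR parameters: u = e^(σ√Δt) = e^(0.4·√1) = 1.4918, d = 1/u = 0.6703
Per-period rate: rΔt = 0.03·1 = 0.03, so R = e^0.03 = 1.0305
Risk-neutral probability p = (e^0.03 − 0.6703)/(1.4918 − 0.6703) = 0.3601/0.8215 = 0.4384
Terminal stock prices: S_uu = 267.1, S_ud = 120, S_dd = 53.92
Terminal payoffs (K − S): max(-172.1, 0) = 0, max(-25, 0) = 0, max(41.08, 0) = 41.08
Node u (S = 179): V_u = e^(−0.03)·[0.4384·0.0000 + 0.5616·0.0000] = 0.0000
Node d (S = 80.44): V_d = e^(−0.03)·[0.4384·0.0000 + 0.5616·41.0805] = 22.3896
Node 0 (S = 120): V_0 = e^(−0.03)·[0.4384·0.0000 + 0.5616·22.3896] = 12.2027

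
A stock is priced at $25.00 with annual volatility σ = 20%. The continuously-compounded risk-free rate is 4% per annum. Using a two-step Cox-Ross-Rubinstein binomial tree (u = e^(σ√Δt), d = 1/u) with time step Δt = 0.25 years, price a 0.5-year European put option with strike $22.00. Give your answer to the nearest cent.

$0.34

CRR parameters: u = e^(σ√Δt) = e^(0.2·√0.25) = 1.1052, d = 1/u = 0.9048
Per-period rate: rΔt = 0.04·0.25 = 0.01, so R = e^0.01 = 1.0101
Risk-neutral probability p = (e^0.01 − 0.9048)/(1.1052 − 0.9048) = 0.1052/0.2003 = 0.5252
Terminal stock prices: S_uu = 30.54, S_ud = 25, S_dd = 20.47
Terminal payoffs (K − S): max(-8.535, 0) = 0, max(-3, 0) = 0, max(1.532, 0) = 1.532
Node u (S = 27.63): V_u = e^(−0.01)·[0.5252·0.0000 + 0.4748·0.0000] = 0.0000
Node d (S = 22.62): V_d = e^(−0.01)·[0.5252·0.0000 + 0.4748·1.5317] = 0.7200
Node 0 (S = 25): V_0 = e^(−0.01)·[0.5252·0.0000 + 0.4748·0.7200] = 0.3385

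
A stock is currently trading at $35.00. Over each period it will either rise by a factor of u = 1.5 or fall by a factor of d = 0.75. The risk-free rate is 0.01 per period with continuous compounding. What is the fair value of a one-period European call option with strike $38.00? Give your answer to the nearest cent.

$4.98

Risk-neutral probability p = (e^0.01 − 0.75)/(1.5 − 0.75) = 0.2601/0.7500 = 0.3467
Terminal stock prices: S_u = 52.5, S_d = 26.25
Terminal payoffs (S − K): max(14.5, 0) = 14.5, max(-11.75, 0) = 0
Node 0 (S = 35): V_0 = e^(−0.01)·[0.3467·14.5000 + 0.6533·0.0000] = 4.9776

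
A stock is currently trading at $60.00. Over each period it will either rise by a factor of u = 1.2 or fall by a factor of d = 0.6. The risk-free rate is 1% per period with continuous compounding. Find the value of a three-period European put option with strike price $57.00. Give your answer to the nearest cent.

Risk-neutral probability p = (e^0.01 − 0.6)/(1.2 − 0.6) = 0.4101/0.6000 = 0.6834
Terminal stock prices: S_uuu = 103.7, S_uud = 51.84, S_udd = 25.92, S_ddd = 12.96
Terminal payoffs (K − S): max(-46.68, 0) = 0, max(5.16, 0) = 5.16, max(31.08, 0) = 31.08, max(44.04, 0) = 44.04
Node uu (S = 86.4): V_uu = e^(−0.01)·[0.6834·0.0000 + 0.3166·5.1600] = 1.6173
Node ud (S = 43.2): V_ud = e^(−0.01)·[0.6834·5.1600 + 0.3166·31.0800] = 13.2328
Node dd (S = 21.6): V_dd = e^(−0.01)·[0.6834·31.0800 + 0.3166·44.0400] = 34.8328
Node u (S = 72): V_u = e^(−0.01)·[0.6834·1.6173 + 0.3166·13.2328] = 5.2419
Node d (S = 36): V_d = e^(−0.01)·[0.6834·13.2328 + 0.3166·34.8328] = 19.8713
Node 0 (S = 60): V_0 = e^(−0.01)·[0.6834·5.2419 + 0.3166·19.8713] = 9.7751

$9.78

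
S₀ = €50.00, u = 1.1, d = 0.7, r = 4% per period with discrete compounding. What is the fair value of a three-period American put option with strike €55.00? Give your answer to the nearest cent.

Risk-neutral probability p = (1 + 0.04 − 0.7)/(1.1 − 0.7) = 0.3400/0.4000 = 0.8500
Terminal stock prices: S_uuu = 66.55, S_uud = 42.35, S_udd = 26.95, S_ddd = 17.15
Terminal payoffs (K − S): max(-11.55, 0) = 0, max(12.65, 0) = 12.65, max(28.05, 0) = 28.05, max(37.85, 0) = 37.85
Node uu (S = 60.5): continuation = 1/1.04·[0.8500·0.0000 + 0.1500·12.6500] = 1.8245; exercise value = 0.0000 ≤ continuation, so V_uu = 1.8245
Node ud (S = 38.5): continuation = 1/1.04·[0.8500·12.6500 + 0.1500·28.0500] = 14.3846; exercise value = 16.5000 > continuation, so V_ud = 16.5000 (exercise)
Node dd (S = 24.5): continuation = 1/1.04·[0.8500·28.0500 + 0.1500·37.8500] = 28.3846; exercise value = 30.5000 > continuation, so V_dd = 30.5000 (exercise)
Node u (S = 55): continuation = 1/1.04·[0.8500·1.8245 + 0.1500·16.5000] = 3.8710; exercise value = 0.0000 ≤ continuation, so V_u = 3.8710
Node d (S = 35): continuation = 1/1.04·[0.8500·16.5000 + 0.1500·30.5000] = 17.8846; exercise value = 20.0000 > continuation, so V_d = 20.0000 (exercise)
Node 0 (S = 50): continuation = 1/1.04·[0.8500·3.8710 + 0.1500·20.0000] = 6.0484; exercise value = 5.0000 ≤ continuation, so V_0 = 6.0484

€6.05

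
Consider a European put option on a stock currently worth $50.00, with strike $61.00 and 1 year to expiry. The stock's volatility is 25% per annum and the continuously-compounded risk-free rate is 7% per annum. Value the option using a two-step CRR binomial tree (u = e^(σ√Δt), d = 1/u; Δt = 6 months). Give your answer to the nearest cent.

CRR parameters: u = e^(σ√Δt) = e^(0.25·√0.5) = 1.1934, d = 1/u = 0.8380
Per-period rate: rΔt = 0.07·0.5 = 0.035, so R = e^0.035 = 1.0356
Risk-neutral probability p = (e^0.035 − 0.8380)/(1.1934 − 0.8380) = 0.1977/0.3554 = 0.5561
Terminal stock prices: S_uu = 71.21, S_ud = 50, S_dd = 35.11
Terminal payoffs (K − S): max(-10.21, 0) = 0, max(11, 0) = 11, max(25.89, 0) = 25.89
Node u (S = 59.67): V_u = e^(−0.035)·[0.5561·0.0000 + 0.4439·11.0000] = 4.7145
Node d (S = 41.9): V_d = e^(−0.035)·[0.5561·11.0000 + 0.4439·25.8906] = 17.0036
Node 0 (S = 50): V_0 = e^(−0.035)·[0.5561·4.7145 + 0.4439·17.0036] = 9.8193

$9.82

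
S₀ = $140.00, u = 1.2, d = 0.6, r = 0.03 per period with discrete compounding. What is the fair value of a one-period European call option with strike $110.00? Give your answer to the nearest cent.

Risk-neutral probability p = (1 + 0.03 − 0.6)/(1.2 − 0.6) = 0.4300/0.6000 = 0.7167
Terminal stock prices: S_u = 168, S_d = 84
Terminal payoffs (S − K): max(58, 0) = 58, max(-26, 0) = 0
Node 0 (S = 140): V_0 = 1/1.03·[0.7167·58.0000 + 0.2833·0.0000] = 40.3560

$40.36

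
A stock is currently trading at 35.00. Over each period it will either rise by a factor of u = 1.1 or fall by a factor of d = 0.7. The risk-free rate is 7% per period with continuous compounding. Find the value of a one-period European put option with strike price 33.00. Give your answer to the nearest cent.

Risk-neutral probability p = (e^0.07 − 0.7)/(1.1 − 0.7) = 0.3725/0.4000 = 0.9313
Terminal stock prices: S_u = 38.5, S_d = 24.5
Terminal payoffs (K − S): max(-5.5, 0) = 0, max(8.5, 0) = 8.5
Node 0 (S = 35): V_0 = e^(−0.07)·[0.9313·0.0000 + 0.0687·8.5000] = 0.5447

0.54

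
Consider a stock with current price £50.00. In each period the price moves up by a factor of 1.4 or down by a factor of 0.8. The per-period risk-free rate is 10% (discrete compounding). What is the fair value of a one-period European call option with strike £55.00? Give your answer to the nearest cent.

£6.82

Risk-neutral probability p = (1 + 0.1 − 0.8)/(1.4 − 0.8) = 0.3000/0.6000 = 0.5000
Terminal stock prices: S_u = 70, S_d = 40
Terminal payoffs (S − K): max(15, 0) = 15, max(-15, 0) = 0
Node 0 (S = 50): V_0 = 1/1.1·[0.5000·15.0000 + 0.5000·0.0000] = 6.8182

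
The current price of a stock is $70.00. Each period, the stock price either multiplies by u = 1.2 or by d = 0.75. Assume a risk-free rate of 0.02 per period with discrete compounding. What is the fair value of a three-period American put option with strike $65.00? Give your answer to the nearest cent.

Risk-neutral probability p = (1 + 0.02 − 0.75)/(1.2 − 0.75) = 0.2700/0.4500 = 0.6000
Terminal stock prices: S_uuu = 121, S_uud = 75.6, S_udd = 47.25, S_ddd = 29.53
Terminal payoffs (K − S): max(-55.96, 0) = 0, max(-10.6, 0) = 0, max(17.75, 0) = 17.75, max(35.47, 0) = 35.47
Node uu (S = 100.8): continuation = 1/1.02·[0.6000·0.0000 + 0.4000·0.0000] = 0.0000; exercise value = 0.0000 ≤ continuation, so V_uu = 0.0000
Node ud (S = 63): continuation = 1/1.02·[0.6000·0.0000 + 0.4000·17.7500] = 6.9608; exercise value = 2.0000 ≤ continuation, so V_ud = 6.9608
Node dd (S = 39.38): continuation = 1/1.02·[0.6000·17.7500 + 0.4000·35.4688] = 24.3505; exercise value = 25.6250 > continuation, so V_dd = 25.6250 (exercise)
Node u (S = 84): continuation = 1/1.02·[0.6000·0.0000 + 0.4000·6.9608] = 2.7297; exercise value = 0.0000 ≤ continuation, so V_u = 2.7297
Node d (S = 52.5): continuation = 1/1.02·[0.6000·6.9608 + 0.4000·25.6250] = 14.1436; exercise value = 12.5000 ≤ continuation, so V_d = 14.1436
Node 0 (S = 70): continuation = 1/1.02·[0.6000·2.7297 + 0.4000·14.1436] = 7.1522; exercise value = 0.0000 ≤ continuation, so V_0 = 7.1522

$7.15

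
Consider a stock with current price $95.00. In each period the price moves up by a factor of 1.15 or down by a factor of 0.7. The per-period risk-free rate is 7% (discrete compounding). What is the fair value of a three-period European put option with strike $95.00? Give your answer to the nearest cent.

$5.00

Risk-neutral probability p = (1 + 0.07 − 0.7)/(1.15 − 0.7) = 0.3700/0.4500 = 0.8222
Terminal stock prices: S_uuu = 144.5, S_uud = 87.95, S_udd = 53.53, S_ddd = 32.58
Terminal payoffs (K − S): max(-49.48, 0) = 0, max(7.054, 0) = 7.054, max(41.47, 0) = 41.47, max(62.42, 0) = 62.42
Node uu (S = 125.6): V_uu = 1/1.07·[0.8222·0.0000 + 0.1778·7.0538] = 1.1720
Node ud (S = 76.47): V_ud = 1/1.07·[0.8222·7.0538 + 0.1778·41.4675] = 12.3100
Node dd (S = 46.55): V_dd = 1/1.07·[0.8222·41.4675 + 0.1778·62.4150] = 42.2350
Node u (S = 109.2): V_u = 1/1.07·[0.8222·1.1720 + 0.1778·12.3100] = 2.9459
Node d (S = 66.5): V_d = 1/1.07·[0.8222·12.3100 + 0.1778·42.2350] = 16.4767
Node 0 (S = 95): V_0 = 1/1.07·[0.8222·2.9459 + 0.1778·16.4767] = 5.0012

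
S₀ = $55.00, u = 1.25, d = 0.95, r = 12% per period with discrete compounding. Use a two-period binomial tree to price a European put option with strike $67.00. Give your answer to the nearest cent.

Risk-neutral probability p = (1 + 0.12 − 0.95)/(1.25 − 0.95) = 0.1700/0.3000 = 0.5667
Terminal stock prices: S_uu = 85.94, S_ud = 65.31, S_dd = 49.64
Terminal payoffs (K − S): max(-18.94, 0) = 0, max(1.688, 0) = 1.688, max(17.36, 0) = 17.36
Node u (S = 68.75): V_u = 1/1.12·[0.5667·0.0000 + 0.4333·1.6875] = 0.6529
Node d (S = 52.25): V_d = 1/1.12·[0.5667·1.6875 + 0.4333·17.3625] = 7.5714
Node 0 (S = 55): V_0 = 1/1.12·[0.5667·0.6529 + 0.4333·7.5714] = 3.2598

$3.26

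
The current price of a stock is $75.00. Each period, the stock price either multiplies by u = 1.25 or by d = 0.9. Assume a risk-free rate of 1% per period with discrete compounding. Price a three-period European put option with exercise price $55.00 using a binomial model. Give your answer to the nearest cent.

Risk-neutral probability p = (1 + 0.01 − 0.9)/(1.25 − 0.9) = 0.1100/0.3500 = 0.3143
Terminal stock prices: S_uuu = 146.5, S_uud = 105.5, S_udd = 75.94, S_ddd = 54.68
Terminal payoffs (K − S): max(-91.48, 0) = 0, max(-50.47, 0) = 0, max(-20.94, 0) = 0, max(0.325, 0) = 0.325
Node uu (S = 117.2): V_uu = 1/1.01·[0.3143·0.0000 + 0.6857·0.0000] = 0.0000
Node ud (S = 84.38): V_ud = 1/1.01·[0.3143·0.0000 + 0.6857·0.0000] = 0.0000
Node dd (S = 60.75): V_dd = 1/1.01·[0.3143·0.0000 + 0.6857·0.3250] = 0.2207
Node u (S = 93.75): V_u = 1/1.01·[0.3143·0.0000 + 0.6857·0.0000] = 0.0000
Node d (S = 67.5): V_d = 1/1.01·[0.3143·0.0000 + 0.6857·0.2207] = 0.1498
Node 0 (S = 75): V_0 = 1/1.01·[0.3143·0.0000 + 0.6857·0.1498] = 0.1017

$0.10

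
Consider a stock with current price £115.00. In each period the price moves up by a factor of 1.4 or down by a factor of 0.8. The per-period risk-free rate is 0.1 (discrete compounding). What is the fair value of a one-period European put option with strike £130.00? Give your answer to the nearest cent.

£17.27

Risk-neutral probability p = (1 + 0.1 − 0.8)/(1.4 − 0.8) = 0.3000/0.6000 = 0.5000
Terminal stock prices: S_u = 161, S_d = 92
Terminal payoffs (K − S): max(-31, 0) = 0, max(38, 0) = 38
Node 0 (S = 115): V_0 = 1/1.1·[0.5000·0.0000 + 0.5000·38.0000] = 17.2727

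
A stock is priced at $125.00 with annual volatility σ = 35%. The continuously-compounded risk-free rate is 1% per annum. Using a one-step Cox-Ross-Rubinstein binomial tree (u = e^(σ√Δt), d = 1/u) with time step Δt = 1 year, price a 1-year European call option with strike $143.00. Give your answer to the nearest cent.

$14.55

CRR parameters: u = e^(σ√Δt) = e^(0.35·√1) = 1.4191, d = 1/u = 0.7047
Per-period rate: rΔt = 0.01·1 = 0.01, so R = e^0.01 = 1.0101
Risk-neutral probability p = (e^0.01 − 0.7047)/(1.4191 − 0.7047) = 0.3054/0.7144 = 0.4275
Terminal stock prices: S_u = 177.4, S_d = 88.09
Terminal payoffs (S − K): max(34.38, 0) = 34.38, max(-54.91, 0) = 0
Node 0 (S = 125): V_0 = e^(−0.01)·[0.4275·34.3834 + 0.5725·0.0000] = 14.5510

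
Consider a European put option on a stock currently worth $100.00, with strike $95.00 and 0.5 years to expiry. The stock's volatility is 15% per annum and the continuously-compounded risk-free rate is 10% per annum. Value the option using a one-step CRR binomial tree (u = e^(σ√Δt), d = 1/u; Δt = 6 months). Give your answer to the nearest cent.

$1.37

CRR parameters: u = e^(σ√Δt) = e^(0.15·√0.5) = 1.1119, d = 1/u = 0.8994
Per-period rate: rΔt = 0.1·0.5 = 0.05, so R = e^0.05 = 1.0513
Risk-neutral probability p = (e^0.05 − 0.8994)/(1.1119 − 0.8994) = 0.1519/0.2125 = 0.7148
Terminal stock prices: S_u = 111.2, S_d = 89.94
Terminal payoffs (K − S): max(-16.19, 0) = 0, max(5.063, 0) = 5.063
Node 0 (S = 100): V_0 = e^(−0.05)·[0.7148·0.0000 + 0.2852·5.0635] = 1.3739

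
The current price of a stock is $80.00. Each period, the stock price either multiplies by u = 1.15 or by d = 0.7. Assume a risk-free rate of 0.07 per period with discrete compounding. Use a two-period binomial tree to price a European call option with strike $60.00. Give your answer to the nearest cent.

$28.17

Risk-neutral probability p = (1 + 0.07 − 0.7)/(1.15 − 0.7) = 0.3700/0.4500 = 0.8222
Terminal stock prices: S_uu = 105.8, S_ud = 64.4, S_dd = 39.2
Terminal payoffs (S − K): max(45.8, 0) = 45.8, max(4.4, 0) = 4.4, max(-20.8, 0) = 0
Node u (S = 92): V_u = 1/1.07·[0.8222·45.8000 + 0.1778·4.4000] = 35.9252
Node d (S = 56): V_d = 1/1.07·[0.8222·4.4000 + 0.1778·0.0000] = 3.3811
Node 0 (S = 80): V_0 = 1/1.07·[0.8222·35.9252 + 0.1778·3.3811] = 28.1679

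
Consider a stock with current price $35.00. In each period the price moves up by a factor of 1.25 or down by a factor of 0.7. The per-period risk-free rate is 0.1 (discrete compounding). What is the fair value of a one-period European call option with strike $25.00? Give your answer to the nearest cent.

$12.40

Risk-neutral probability p = (1 + 0.1 − 0.7)/(1.25 − 0.7) = 0.4000/0.5500 = 0.7273
Terminal stock prices: S_u = 43.75, S_d = 24.5
Terminal payoffs (S − K): max(18.75, 0) = 18.75, max(-0.5, 0) = 0
Node 0 (S = 35): V_0 = 1/1.1·[0.7273·18.7500 + 0.2727·0.0000] = 12.3967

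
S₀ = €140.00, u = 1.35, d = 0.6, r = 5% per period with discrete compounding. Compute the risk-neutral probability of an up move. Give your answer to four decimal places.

Risk-neutral probability p = (1 + 0.05 − 0.6)/(1.35 − 0.6) = 0.4500/0.7500 = 0.6000

p = 0.6000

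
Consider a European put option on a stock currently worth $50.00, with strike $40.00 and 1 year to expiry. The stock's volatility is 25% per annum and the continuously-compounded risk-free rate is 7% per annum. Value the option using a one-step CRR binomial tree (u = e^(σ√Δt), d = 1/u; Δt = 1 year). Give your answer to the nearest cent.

CRR parameters: u = e^(σ√Δt) = e^(0.25·√1) = 1.2840, d = 1/u = 0.7788
Per-period rate: rΔt = 0.07·1 = 0.07, so R = e^0.07 = 1.0725
Risk-neutral probability p = (e^0.07 − 0.7788)/(1.2840 − 0.7788) = 0.2937/0.5052 = 0.5813
Terminal stock prices: S_u = 64.2, S_d = 38.94
Terminal payoffs (K − S): max(-24.2, 0) = 0, max(1.06, 0) = 1.06
Node 0 (S = 50): V_0 = e^(−0.07)·[0.5813·0.0000 + 0.4187·1.0600] = 0.4138

$0.41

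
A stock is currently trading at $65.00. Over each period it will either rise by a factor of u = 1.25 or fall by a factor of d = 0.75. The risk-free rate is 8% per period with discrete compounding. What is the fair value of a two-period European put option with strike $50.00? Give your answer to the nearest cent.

Risk-neutral probability p = (1 + 0.08 − 0.75)/(1.25 − 0.75) = 0.3300/0.5000 = 0.6600
Terminal stock prices: S_uu = 101.6, S_ud = 60.94, S_dd = 36.56
Terminal payoffs (K − S): max(-51.56, 0) = 0, max(-10.94, 0) = 0, max(13.44, 0) = 13.44
Node u (S = 81.25): V_u = 1/1.08·[0.6600·0.0000 + 0.3400·0.0000] = 0.0000
Node d (S = 48.75): V_d = 1/1.08·[0.6600·0.0000 + 0.3400·13.4375] = 4.2303
Node 0 (S = 65): V_0 = 1/1.08·[0.6600·0.0000 + 0.3400·4.2303] = 1.3318

$1.33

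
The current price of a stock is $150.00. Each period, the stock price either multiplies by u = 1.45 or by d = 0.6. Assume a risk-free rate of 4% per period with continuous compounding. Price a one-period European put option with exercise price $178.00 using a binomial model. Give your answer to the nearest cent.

Risk-neutral probability p = (e^0.04 − 0.6)/(1.45 − 0.6) = 0.4408/0.8500 = 0.5186
Terminal stock prices: S_u = 217.5, S_d = 90
Terminal payoffs (K − S): max(-39.5, 0) = 0, max(88, 0) = 88
Node 0 (S = 150): V_0 = e^(−0.04)·[0.5186·0.0000 + 0.4814·88.0000] = 40.7020

$40.70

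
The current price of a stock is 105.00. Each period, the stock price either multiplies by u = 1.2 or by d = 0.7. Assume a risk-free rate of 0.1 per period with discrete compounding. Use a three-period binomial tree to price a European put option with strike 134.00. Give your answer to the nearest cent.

13.93

Risk-neutral probability p = (1 + 0.1 − 0.7)/(1.2 − 0.7) = 0.4000/0.5000 = 0.8000
Terminal stock prices: S_uuu = 181.4, S_uud = 105.8, S_udd = 61.74, S_ddd = 36.01
Terminal payoffs (K − S): max(-47.44, 0) = 0, max(28.16, 0) = 28.16, max(72.26, 0) = 72.26, max(97.99, 0) = 97.99
Node uu (S = 151.2): V_uu = 1/1.1·[0.8000·0.0000 + 0.2000·28.1600] = 5.1200
Node ud (S = 88.2): V_ud = 1/1.1·[0.8000·28.1600 + 0.2000·72.2600] = 33.6182
Node dd (S = 51.45): V_dd = 1/1.1·[0.8000·72.2600 + 0.2000·97.9850] = 70.3682
Node u (S = 126): V_u = 1/1.1·[0.8000·5.1200 + 0.2000·33.6182] = 9.8360
Node d (S = 73.5): V_d = 1/1.1·[0.8000·33.6182 + 0.2000·70.3682] = 37.2438
Node 0 (S = 105): V_0 = 1/1.1·[0.8000·9.8360 + 0.2000·37.2438] = 13.9251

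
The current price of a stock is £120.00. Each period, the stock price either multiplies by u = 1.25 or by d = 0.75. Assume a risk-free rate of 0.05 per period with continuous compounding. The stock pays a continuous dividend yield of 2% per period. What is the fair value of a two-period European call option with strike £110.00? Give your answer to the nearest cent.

Per-period risk-free factor R = e^0.05 = 1.0513; dividend-adjusted growth = e^(0.05−0.02) = 1.0305.
Risk-neutral probability p = (1.0305 − 0.75)/(1.25 − 0.75) = 0.2805/0.5000 = 0.5609
Terminal stock prices: S_uu = 187.5, S_ud = 112.5, S_dd = 67.5
Terminal payoffs (S − K): max(77.5, 0) = 77.5, max(2.5, 0) = 2.5, max(-42.5, 0) = 0
Node u (S = 150): V_u = e^(−0.05)·[0.5609·77.5000 + 0.4391·2.5000] = 42.3946
Node d (S = 90): V_d = e^(−0.05)·[0.5609·2.5000 + 0.4391·0.0000] = 1.3339
Node 0 (S = 120): V_0 = e^(−0.05)·[0.5609·42.3946 + 0.4391·1.3339] = 23.1769

£23.18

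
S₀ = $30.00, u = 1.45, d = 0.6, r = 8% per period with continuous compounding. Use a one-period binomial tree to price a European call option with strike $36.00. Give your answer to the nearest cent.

$3.94

Risk-neutral probability p = (e^0.08 − 0.6)/(1.45 − 0.6) = 0.4833/0.8500 = 0.5686
Terminal stock prices: S_u = 43.5, S_d = 18
Terminal payoffs (S − K): max(7.5, 0) = 7.5, max(-18, 0) = 0
Node 0 (S = 30): V_0 = e^(−0.08)·[0.5686·7.5000 + 0.4314·0.0000] = 3.9364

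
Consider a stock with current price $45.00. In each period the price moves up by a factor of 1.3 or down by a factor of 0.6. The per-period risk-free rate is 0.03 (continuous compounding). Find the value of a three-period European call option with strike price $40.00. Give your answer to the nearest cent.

Risk-neutral probability p = (e^0.03 − 0.6)/(1.3 − 0.6) = 0.4305/0.7000 = 0.6149
Terminal stock prices: S_uuu = 98.87, S_uud = 45.63, S_udd = 21.06, S_ddd = 9.72
Terminal payoffs (S − K): max(58.87, 0) = 58.87, max(5.63, 0) = 5.63, max(-18.94, 0) = 0, max(-30.28, 0) = 0
Node uu (S = 76.05): V_uu = e^(−0.03)·[0.6149·58.8650 + 0.3851·5.6300] = 37.2322
Node ud (S = 35.1): V_ud = e^(−0.03)·[0.6149·5.6300 + 0.3851·0.0000] = 3.3598
Node dd (S = 16.2): V_dd = e^(−0.03)·[0.6149·0.0000 + 0.3851·0.0000] = 0.0000
Node u (S = 58.5): V_u = e^(−0.03)·[0.6149·37.2322 + 0.3851·3.3598] = 23.4742
Node d (S = 27): V_d = e^(−0.03)·[0.6149·3.3598 + 0.3851·0.0000] = 2.0050
Node 0 (S = 45): V_0 = e^(−0.03)·[0.6149·23.4742 + 0.3851·2.0050] = 14.7577

$14.76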